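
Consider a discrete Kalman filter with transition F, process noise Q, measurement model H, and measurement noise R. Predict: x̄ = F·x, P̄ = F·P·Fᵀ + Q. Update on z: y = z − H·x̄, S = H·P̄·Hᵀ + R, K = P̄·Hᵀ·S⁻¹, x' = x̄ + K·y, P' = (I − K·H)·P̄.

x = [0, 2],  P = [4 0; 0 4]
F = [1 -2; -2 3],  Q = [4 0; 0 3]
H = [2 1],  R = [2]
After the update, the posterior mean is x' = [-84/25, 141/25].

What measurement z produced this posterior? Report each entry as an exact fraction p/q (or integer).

z = [-1]

x̄ = F·x = [-4, 6]
P̄ = F·P·Fᵀ + Q = [24 -32; -32 55]
S = H·P̄·Hᵀ + R = [25]
K = P̄·Hᵀ·S⁻¹ = [16/25; -9/25]
x' − x̄ = [16/25, -9/25] = K·y
y = (KᵀK)⁻¹·Kᵀ·(x' − x̄) = [1]
z = y + H·x̄ = [1] + [-2] = [-1]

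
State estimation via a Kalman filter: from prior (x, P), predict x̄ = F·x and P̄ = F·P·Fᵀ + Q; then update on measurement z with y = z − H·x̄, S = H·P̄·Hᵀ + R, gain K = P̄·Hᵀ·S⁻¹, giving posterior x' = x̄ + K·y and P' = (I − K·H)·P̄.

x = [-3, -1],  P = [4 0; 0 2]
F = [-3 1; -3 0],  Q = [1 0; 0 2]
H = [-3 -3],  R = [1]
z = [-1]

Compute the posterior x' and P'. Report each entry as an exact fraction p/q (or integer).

x̄ = F·x = [8, 9]
P̄ = F·P·Fᵀ + Q = [39 36; 36 38]
y = z − H·x̄ = [50]
S = H·P̄·Hᵀ + R = [1342]
K = P̄·Hᵀ·S⁻¹ = [-225/1342; -111/671]
x' = x̄ + K·y = [-257/671, 489/671]
P' = (I − K·H)·P̄ = [1713/1342 -819/671; -819/671 856/671]

x' = [-257/671, 489/671]
P' = [1713/1342 -819/671; -819/671 856/671]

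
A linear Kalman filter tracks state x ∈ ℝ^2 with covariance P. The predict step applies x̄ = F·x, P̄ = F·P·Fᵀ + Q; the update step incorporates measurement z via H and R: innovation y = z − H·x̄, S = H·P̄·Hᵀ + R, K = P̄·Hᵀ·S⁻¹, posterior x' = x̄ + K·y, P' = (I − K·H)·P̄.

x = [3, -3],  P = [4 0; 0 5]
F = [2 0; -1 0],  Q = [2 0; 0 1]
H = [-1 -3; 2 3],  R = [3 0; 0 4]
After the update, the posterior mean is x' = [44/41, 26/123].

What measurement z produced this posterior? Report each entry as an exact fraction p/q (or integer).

z = [-3, 2]

x̄ = F·x = [6, -3]
P̄ = F·P·Fᵀ + Q = [18 -8; -8 5]
S = H·P̄·Hᵀ + R = [18 -9; -9 25]
K = P̄·Hᵀ·S⁻¹ = [86/123 30/41; -184/369 -9/41]
x' − x̄ = [-202/41, 395/123] = K·y
y = (KᵀK)⁻¹·Kᵀ·(x' − x̄) = [-6, -1]
z = y + H·x̄ = [-6, -1] + [3, 3] = [-3, 2]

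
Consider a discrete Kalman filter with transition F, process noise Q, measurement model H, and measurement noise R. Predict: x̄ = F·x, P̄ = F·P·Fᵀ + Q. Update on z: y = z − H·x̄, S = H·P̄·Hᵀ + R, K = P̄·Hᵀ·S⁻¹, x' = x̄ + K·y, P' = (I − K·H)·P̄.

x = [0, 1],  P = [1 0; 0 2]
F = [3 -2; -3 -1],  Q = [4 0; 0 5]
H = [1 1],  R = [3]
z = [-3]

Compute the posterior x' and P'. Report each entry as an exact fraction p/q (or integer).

x' = [-2, -1]
P' = [187/15 -163/15; -163/15 359/30]

x̄ = F·x = [-2, -1]
P̄ = F·P·Fᵀ + Q = [21 -5; -5 16]
y = z − H·x̄ = [0]
S = H·P̄·Hᵀ + R = [30]
K = P̄·Hᵀ·S⁻¹ = [8/15; 11/30]
x' = x̄ + K·y = [-2, -1]
P' = (I − K·H)·P̄ = [187/15 -163/15; -163/15 359/30]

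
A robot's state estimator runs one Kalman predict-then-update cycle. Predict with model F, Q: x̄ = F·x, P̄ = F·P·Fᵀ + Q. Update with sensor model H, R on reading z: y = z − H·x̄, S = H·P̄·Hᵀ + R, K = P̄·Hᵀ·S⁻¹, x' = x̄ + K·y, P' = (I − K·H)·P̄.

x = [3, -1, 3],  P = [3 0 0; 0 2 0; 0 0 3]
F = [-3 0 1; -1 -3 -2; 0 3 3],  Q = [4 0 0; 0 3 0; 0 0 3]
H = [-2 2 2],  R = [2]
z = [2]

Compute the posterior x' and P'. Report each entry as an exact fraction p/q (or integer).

x' = [-10/9, -16/3, 16/3]
P' = [562/45 1/15 179/15; 1/15 178/5 -178/5; 179/15 -178/5 238/5]

x̄ = F·x = [-6, -6, 6]
P̄ = F·P·Fᵀ + Q = [34 3 9; 3 36 -36; 9 -36 48]
y = z − H·x̄ = [-10]
S = H·P̄·Hᵀ + R = [90]
K = P̄·Hᵀ·S⁻¹ = [-22/45; -1/15; 1/15]
x' = x̄ + K·y = [-10/9, -16/3, 16/3]
P' = (I − K·H)·P̄ = [562/45 1/15 179/15; 1/15 178/5 -178/5; 179/15 -178/5 238/5]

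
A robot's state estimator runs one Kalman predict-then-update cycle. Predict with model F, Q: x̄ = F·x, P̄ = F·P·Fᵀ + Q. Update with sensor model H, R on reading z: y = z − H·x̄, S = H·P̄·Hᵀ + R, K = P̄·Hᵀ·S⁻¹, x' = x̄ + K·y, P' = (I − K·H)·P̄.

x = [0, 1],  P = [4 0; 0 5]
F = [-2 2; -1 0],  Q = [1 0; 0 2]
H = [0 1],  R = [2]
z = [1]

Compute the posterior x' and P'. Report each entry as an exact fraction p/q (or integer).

x' = [3, 3/4]
P' = [29 2; 2 3/2]

x̄ = F·x = [2, 0]
P̄ = F·P·Fᵀ + Q = [37 8; 8 6]
y = z − H·x̄ = [1]
S = H·P̄·Hᵀ + R = [8]
K = P̄·Hᵀ·S⁻¹ = [1; 3/4]
x' = x̄ + K·y = [3, 3/4]
P' = (I − K·H)·P̄ = [29 2; 2 3/2]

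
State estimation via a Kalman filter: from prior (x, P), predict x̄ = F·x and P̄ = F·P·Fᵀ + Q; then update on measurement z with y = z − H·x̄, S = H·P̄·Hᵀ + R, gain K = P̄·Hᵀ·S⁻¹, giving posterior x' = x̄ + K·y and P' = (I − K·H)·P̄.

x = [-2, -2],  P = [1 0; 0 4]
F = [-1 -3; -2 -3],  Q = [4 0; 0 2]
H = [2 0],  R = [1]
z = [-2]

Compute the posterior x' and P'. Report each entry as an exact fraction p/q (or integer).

x̄ = F·x = [8, 10]
P̄ = F·P·Fᵀ + Q = [41 38; 38 42]
y = z − H·x̄ = [-18]
S = H·P̄·Hᵀ + R = [165]
K = P̄·Hᵀ·S⁻¹ = [82/165; 76/165]
x' = x̄ + K·y = [-52/55, 94/55]
P' = (I − K·H)·P̄ = [41/165 38/165; 38/165 1154/165]

x' = [-52/55, 94/55]
P' = [41/165 38/165; 38/165 1154/165]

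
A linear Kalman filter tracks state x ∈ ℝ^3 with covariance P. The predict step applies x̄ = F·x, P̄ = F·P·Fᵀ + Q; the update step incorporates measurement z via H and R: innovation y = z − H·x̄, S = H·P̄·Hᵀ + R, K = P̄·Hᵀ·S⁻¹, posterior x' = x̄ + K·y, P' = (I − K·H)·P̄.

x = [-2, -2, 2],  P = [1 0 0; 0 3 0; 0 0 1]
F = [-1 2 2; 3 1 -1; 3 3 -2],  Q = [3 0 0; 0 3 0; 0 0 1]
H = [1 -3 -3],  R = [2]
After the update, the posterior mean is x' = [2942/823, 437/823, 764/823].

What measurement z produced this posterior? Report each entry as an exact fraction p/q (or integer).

x̄ = F·x = [2, -10, -16]
P̄ = F·P·Fᵀ + Q = [20 1 11; 1 16 20; 11 20 41]
S = H·P̄·Hᵀ + R = [823]
K = P̄·Hᵀ·S⁻¹ = [-16/823; -107/823; -172/823]
x' − x̄ = [1296/823, 8667/823, 13932/823] = K·y
y = (KᵀK)⁻¹·Kᵀ·(x' − x̄) = [-81]
z = y + H·x̄ = [-81] + [80] = [-1]

z = [-1]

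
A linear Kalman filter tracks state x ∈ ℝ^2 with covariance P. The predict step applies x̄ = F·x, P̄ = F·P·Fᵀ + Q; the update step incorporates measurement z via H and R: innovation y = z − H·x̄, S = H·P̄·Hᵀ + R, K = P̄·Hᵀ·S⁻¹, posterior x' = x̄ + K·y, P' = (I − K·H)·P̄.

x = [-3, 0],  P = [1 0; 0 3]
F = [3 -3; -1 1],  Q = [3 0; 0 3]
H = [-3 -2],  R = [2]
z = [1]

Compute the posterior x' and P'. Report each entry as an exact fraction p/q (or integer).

x' = [-91/79, 271/237]
P' = [198/79 -266/79; -266/79 1175/237]

x̄ = F·x = [-9, 3]
P̄ = F·P·Fᵀ + Q = [39 -12; -12 7]
y = z − H·x̄ = [-20]
S = H·P̄·Hᵀ + R = [237]
K = P̄·Hᵀ·S⁻¹ = [-31/79; 22/237]
x' = x̄ + K·y = [-91/79, 271/237]
P' = (I − K·H)·P̄ = [198/79 -266/79; -266/79 1175/237]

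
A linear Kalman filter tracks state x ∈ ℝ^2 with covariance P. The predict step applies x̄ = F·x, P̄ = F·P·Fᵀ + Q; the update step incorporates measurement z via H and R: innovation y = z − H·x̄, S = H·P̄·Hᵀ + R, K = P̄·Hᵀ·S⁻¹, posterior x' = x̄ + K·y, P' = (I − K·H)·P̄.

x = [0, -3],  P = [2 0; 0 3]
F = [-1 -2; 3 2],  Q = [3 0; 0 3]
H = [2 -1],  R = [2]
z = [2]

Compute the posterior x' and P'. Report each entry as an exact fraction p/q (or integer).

x' = [218/175, 54/175]
P' = [271/175 438/175; 438/175 1014/175]

x̄ = F·x = [6, -6]
P̄ = F·P·Fᵀ + Q = [17 -18; -18 33]
y = z − H·x̄ = [-16]
S = H·P̄·Hᵀ + R = [175]
K = P̄·Hᵀ·S⁻¹ = [52/175; -69/175]
x' = x̄ + K·y = [218/175, 54/175]
P' = (I − K·H)·P̄ = [271/175 438/175; 438/175 1014/175]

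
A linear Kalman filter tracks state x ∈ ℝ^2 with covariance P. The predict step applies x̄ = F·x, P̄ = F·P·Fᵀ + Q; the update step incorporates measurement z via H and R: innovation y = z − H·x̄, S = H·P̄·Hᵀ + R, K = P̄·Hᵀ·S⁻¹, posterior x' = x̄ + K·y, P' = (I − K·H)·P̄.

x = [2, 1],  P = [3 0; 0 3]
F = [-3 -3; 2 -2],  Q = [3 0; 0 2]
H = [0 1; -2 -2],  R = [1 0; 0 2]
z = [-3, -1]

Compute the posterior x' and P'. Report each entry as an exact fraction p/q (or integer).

x̄ = F·x = [-9, 2]
P̄ = F·P·Fᵀ + Q = [57 0; 0 26]
y = z − H·x̄ = [-5, -15]
S = H·P̄·Hᵀ + R = [27 -52; -52 334]
K = P̄·Hᵀ·S⁻¹ = [-2964/3157 -1539/3157; 2990/3157 -26/3157]
x' = x̄ + K·y = [1356/451, -1178/451]
P' = (I − K·H)·P̄ = [4503/3157 -2964/3157; -2964/3157 2990/3157]

x' = [1356/451, -1178/451]
P' = [4503/3157 -2964/3157; -2964/3157 2990/3157]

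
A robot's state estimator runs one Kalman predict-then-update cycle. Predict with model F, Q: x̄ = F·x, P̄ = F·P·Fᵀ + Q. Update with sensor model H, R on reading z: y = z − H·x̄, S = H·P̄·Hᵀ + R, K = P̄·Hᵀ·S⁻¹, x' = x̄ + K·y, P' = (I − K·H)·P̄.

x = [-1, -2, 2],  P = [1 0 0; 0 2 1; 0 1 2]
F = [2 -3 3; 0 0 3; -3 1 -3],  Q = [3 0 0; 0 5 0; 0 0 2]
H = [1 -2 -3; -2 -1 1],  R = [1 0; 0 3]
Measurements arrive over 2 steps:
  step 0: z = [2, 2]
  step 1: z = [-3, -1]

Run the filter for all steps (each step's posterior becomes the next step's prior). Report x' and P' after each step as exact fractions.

step 0: x̄ = F·x = [10, 6, -5]
step 0: P̄ = F·P·Fᵀ + Q = [25 9 -18; 9 23 -15; -18 -15 25]
step 0: y = z − H·x̄ = [-11, 33]
step 0: S = H·P̄·Hᵀ + R = [235 -193; -193 289]
step 0: K = P̄·Hᵀ·S⁻¹ = [1384/15333 -3161/15333; -1416/5111 -1936/5111; -3539/30666 5701/30666]
step 0: x' = x̄ + K·y = [33793/15333, -17646/5111, 36866/15333]
step 0: P' = (I − K·H)·P̄ = [55504/15333 -16697/5111 51434/15333; -16697/5111 20465/5111 -18737/5111; 51434/15333 -18737/5111 110417/30666]
step 1: x̄ = F·x = [336998/15333, 36866/5111, -88305/5111]
step 1: P̄ = F·P·Fᵀ + Q = [7095089/30666 874253/10222 -2007419/10222; 874253/10222 382361/10222 -752277/10222; -2007419/10222 -752277/10222 1768065/10222]
step 1: y = z − H·x̄ = [-956546/15333, 1034176/15333]
step 1: S = H·P̄·Hᵀ + R = [29006188/15333 -32176475/15333; -32176475/15333 37008679/15333]
step 1: K = P̄·Hᵀ·S⁻¹ = [75701398/2488433919 -701892967/2488433919; -508068791/2488433919 -732520951/2488433919; -151065140/829477973 88369490/829477973]
step 1: x' = x̄ + K·y = [876204338/829477973, 79379928/829477973, 1053231845/829477973]
step 1: P' = (I − K·H)·P̄ = [7832982769/4976867838 -5336448647/4976867838 2039386363/1658955946; -5336448647/4976867838 8176751587/4976867838 -2297090471/1658955946; 2039386363/1658955946 -2297090471/1658955946 2311899195/1658955946]

step 0: x' = [33793/15333, -17646/5111, 36866/15333], P' = [55504/15333 -16697/5111 51434/15333; -16697/5111 20465/5111 -18737/5111; 51434/15333 -18737/5111 110417/30666]
step 1: x' = [876204338/829477973, 79379928/829477973, 1053231845/829477973], P' = [7832982769/4976867838 -5336448647/4976867838 2039386363/1658955946; -5336448647/4976867838 8176751587/4976867838 -2297090471/1658955946; 2039386363/1658955946 -2297090471/1658955946 2311899195/1658955946]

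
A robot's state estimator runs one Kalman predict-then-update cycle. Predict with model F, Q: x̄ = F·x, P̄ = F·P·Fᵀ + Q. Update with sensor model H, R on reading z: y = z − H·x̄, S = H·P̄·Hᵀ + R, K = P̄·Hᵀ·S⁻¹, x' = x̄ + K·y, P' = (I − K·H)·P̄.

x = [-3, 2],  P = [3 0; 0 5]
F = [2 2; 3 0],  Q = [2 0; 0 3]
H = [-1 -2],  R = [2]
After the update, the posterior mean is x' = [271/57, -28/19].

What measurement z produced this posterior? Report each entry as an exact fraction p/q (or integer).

x̄ = F·x = [-2, -9]
P̄ = F·P·Fᵀ + Q = [34 18; 18 30]
S = H·P̄·Hᵀ + R = [228]
K = P̄·Hᵀ·S⁻¹ = [-35/114; -13/38]
x' − x̄ = [385/57, 143/19] = K·y
y = (KᵀK)⁻¹·Kᵀ·(x' − x̄) = [-22]
z = y + H·x̄ = [-22] + [20] = [-2]

z = [-2]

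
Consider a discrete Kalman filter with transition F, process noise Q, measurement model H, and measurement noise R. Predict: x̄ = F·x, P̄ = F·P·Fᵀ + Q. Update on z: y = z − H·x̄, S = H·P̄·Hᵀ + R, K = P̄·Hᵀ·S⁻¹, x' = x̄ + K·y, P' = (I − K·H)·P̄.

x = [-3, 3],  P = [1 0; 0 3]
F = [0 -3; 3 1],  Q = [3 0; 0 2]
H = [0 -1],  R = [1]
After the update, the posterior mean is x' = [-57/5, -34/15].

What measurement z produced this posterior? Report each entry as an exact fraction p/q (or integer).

x̄ = F·x = [-9, -6]
P̄ = F·P·Fᵀ + Q = [30 -9; -9 14]
S = H·P̄·Hᵀ + R = [15]
K = P̄·Hᵀ·S⁻¹ = [3/5; -14/15]
x' − x̄ = [-12/5, 56/15] = K·y
y = (KᵀK)⁻¹·Kᵀ·(x' − x̄) = [-4]
z = y + H·x̄ = [-4] + [6] = [2]

z = [2]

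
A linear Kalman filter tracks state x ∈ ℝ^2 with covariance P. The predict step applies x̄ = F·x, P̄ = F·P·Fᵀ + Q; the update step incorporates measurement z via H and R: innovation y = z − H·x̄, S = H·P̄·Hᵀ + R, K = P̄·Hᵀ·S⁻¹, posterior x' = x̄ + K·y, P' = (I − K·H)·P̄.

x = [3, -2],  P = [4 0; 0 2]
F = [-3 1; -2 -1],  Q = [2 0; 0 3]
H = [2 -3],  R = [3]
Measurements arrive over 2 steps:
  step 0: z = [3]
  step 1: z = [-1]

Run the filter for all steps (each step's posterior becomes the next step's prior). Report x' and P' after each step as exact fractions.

step 0: x' = [-393/44, -599/88], P' = [831/22 1101/44; 1101/44 1487/88]
step 1: x' = [-23960/40519, 440/40519], P' = [1215948/40519 835875/40519; 835875/40519 587497/40519]

step 0: x̄ = F·x = [-11, -4]
step 0: P̄ = F·P·Fᵀ + Q = [40 22; 22 21]
step 0: y = z − H·x̄ = [13]
step 0: S = H·P̄·Hᵀ + R = [88]
step 0: K = P̄·Hᵀ·S⁻¹ = [7/44; -19/88]
step 0: x' = x̄ + K·y = [-393/44, -599/88]
step 0: P' = (I − K·H)·P̄ = [831/22 1101/44; 1101/44 1487/88]
step 1: x̄ = F·x = [1759/88, 2171/88]
step 1: P̄ = F·P·Fᵀ + Q = [18367/88 20659/88; 20659/88 23855/88]
step 1: y = z − H·x̄ = [2907/88]
step 1: S = H·P̄·Hᵀ + R = [40519/88]
step 1: K = P̄·Hᵀ·S⁻¹ = [-25243/40519; -30247/40519]
step 1: x' = x̄ + K·y = [-23960/40519, 440/40519]
step 1: P' = (I − K·H)·P̄ = [1215948/40519 835875/40519; 835875/40519 587497/40519]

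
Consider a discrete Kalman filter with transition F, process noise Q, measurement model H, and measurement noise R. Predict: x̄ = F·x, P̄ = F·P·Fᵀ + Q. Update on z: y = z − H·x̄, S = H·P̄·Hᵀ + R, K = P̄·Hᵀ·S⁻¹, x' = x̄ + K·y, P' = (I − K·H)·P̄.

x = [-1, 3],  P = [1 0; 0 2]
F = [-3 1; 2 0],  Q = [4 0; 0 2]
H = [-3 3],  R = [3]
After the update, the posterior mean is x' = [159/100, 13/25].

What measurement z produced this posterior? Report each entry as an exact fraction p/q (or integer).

x̄ = F·x = [6, -2]
P̄ = F·P·Fᵀ + Q = [15 -6; -6 6]
S = H·P̄·Hᵀ + R = [300]
K = P̄·Hᵀ·S⁻¹ = [-21/100; 3/25]
x' − x̄ = [-441/100, 63/25] = K·y
y = (KᵀK)⁻¹·Kᵀ·(x' − x̄) = [21]
z = y + H·x̄ = [21] + [-24] = [-3]

z = [-3]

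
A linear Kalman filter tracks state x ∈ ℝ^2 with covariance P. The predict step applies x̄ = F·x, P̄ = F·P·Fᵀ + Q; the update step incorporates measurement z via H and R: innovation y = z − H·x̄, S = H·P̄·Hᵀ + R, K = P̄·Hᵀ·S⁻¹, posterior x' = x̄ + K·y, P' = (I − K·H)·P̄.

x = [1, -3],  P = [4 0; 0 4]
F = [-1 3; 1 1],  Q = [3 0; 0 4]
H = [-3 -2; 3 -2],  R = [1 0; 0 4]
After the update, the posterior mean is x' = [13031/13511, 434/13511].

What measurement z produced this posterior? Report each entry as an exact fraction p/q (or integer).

z = [-3, 3]

x̄ = F·x = [-10, -2]
P̄ = F·P·Fᵀ + Q = [43 8; 8 12]
S = H·P̄·Hᵀ + R = [532 -339; -339 343]
K = P̄·Hᵀ·S⁻¹ = [-11428/67555 10961/67555; -16464/67555 -16272/67555]
x' − x̄ = [148141/13511, 27456/13511] = K·y
y = (KᵀK)⁻¹·Kᵀ·(x' − x̄) = [-37, 29]
z = y + H·x̄ = [-37, 29] + [34, -26] = [-3, 3]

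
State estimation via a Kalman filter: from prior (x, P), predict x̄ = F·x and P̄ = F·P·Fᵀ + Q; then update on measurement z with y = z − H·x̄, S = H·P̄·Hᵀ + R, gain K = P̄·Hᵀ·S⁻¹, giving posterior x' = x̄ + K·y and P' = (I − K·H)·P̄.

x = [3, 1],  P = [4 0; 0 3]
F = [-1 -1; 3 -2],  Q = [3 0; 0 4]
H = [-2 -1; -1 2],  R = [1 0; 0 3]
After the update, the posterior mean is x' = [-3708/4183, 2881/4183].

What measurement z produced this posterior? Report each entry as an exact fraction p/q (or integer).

x̄ = F·x = [-4, 7]
P̄ = F·P·Fᵀ + Q = [10 -6; -6 52]
S = H·P̄·Hᵀ + R = [69 -66; -66 245]
K = P̄·Hᵀ·S⁻¹ = [-4882/12549 -814/4183; -2540/12549 1650/4183]
x' − x̄ = [13024/4183, -26400/4183] = K·y
y = (KᵀK)⁻¹·Kᵀ·(x' − x̄) = [0, -16]
z = y + H·x̄ = [0, -16] + [1, 18] = [1, 2]

z = [1, 2]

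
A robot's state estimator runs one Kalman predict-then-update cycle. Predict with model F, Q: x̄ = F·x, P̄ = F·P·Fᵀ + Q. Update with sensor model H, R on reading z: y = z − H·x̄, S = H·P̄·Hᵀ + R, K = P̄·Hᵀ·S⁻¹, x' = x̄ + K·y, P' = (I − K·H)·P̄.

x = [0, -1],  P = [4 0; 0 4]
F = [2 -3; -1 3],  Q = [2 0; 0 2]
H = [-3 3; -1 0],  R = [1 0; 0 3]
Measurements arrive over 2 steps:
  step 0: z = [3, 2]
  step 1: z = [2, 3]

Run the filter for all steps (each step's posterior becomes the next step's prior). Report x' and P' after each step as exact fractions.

step 0: x̄ = F·x = [3, -3]
step 0: P̄ = F·P·Fᵀ + Q = [54 -44; -44 42]
step 0: y = z − H·x̄ = [21, 5]
step 0: S = H·P̄·Hᵀ + R = [1657 294; 294 57]
step 0: K = P̄·Hᵀ·S⁻¹ = [-294/2671 -1014/2671; 590/2671 -2944/8013]
step 0: x' = x̄ + K·y = [-3231/2671, -1589/8013]
step 0: P' = (I − K·H)·P̄ = [3042/2671 2944/2671; 2944/2671 9422/8013]
step 1: x̄ = F·x = [-4873/2671, 1642/2671]
step 1: P̄ = F·P·Fᵀ + Q = [10448/2671 -7854/2671; -7854/2671 18986/2671]
step 1: y = z − H·x̄ = [-14203/2671, 3140/2671]
step 1: S = H·P̄·Hᵀ + R = [408949/2671 54906/2671; 54906/2671 18461/2671]
step 1: K = P̄·Hᵀ·S⁻¹ = [-164718/1697843 -470996/1697843; 395076/1697843 -452694/1697843]
step 1: x' = x̄ + K·y = [-2775375/1697843, -1589242/1697843]
step 1: P' = (I − K·H)·P̄ = [1412988/1697843 1358082/1697843; 1358082/1697843 1489774/1697843]

step 0: x' = [-3231/2671, -1589/8013], P' = [3042/2671 2944/2671; 2944/2671 9422/8013]
step 1: x' = [-2775375/1697843, -1589242/1697843], P' = [1412988/1697843 1358082/1697843; 1358082/1697843 1489774/1697843]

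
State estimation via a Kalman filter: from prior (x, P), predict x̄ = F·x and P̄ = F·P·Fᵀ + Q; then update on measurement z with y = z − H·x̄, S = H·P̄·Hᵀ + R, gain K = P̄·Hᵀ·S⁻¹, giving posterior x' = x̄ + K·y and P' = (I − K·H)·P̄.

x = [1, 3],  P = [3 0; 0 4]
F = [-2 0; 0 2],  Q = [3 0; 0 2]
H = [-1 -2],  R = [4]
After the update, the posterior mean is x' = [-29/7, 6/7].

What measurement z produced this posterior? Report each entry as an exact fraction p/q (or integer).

z = [3]

x̄ = F·x = [-2, 6]
P̄ = F·P·Fᵀ + Q = [15 0; 0 18]
S = H·P̄·Hᵀ + R = [91]
K = P̄·Hᵀ·S⁻¹ = [-15/91; -36/91]
x' − x̄ = [-15/7, -36/7] = K·y
y = (KᵀK)⁻¹·Kᵀ·(x' − x̄) = [13]
z = y + H·x̄ = [13] + [-10] = [3]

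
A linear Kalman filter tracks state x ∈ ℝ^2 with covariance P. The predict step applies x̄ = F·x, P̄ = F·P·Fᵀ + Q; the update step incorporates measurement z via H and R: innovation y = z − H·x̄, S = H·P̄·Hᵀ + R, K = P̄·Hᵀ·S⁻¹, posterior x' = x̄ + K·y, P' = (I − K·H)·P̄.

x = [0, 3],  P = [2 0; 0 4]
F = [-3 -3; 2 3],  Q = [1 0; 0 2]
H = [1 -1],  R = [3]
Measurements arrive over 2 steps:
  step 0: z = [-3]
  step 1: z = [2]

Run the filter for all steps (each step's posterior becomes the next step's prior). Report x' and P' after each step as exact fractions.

step 0: x' = [-51/40, 39/20], P' = [391/200 41/100; 41/100 91/50]
step 1: x' = [53518/28999, -85/28999], P' = [54281/28999 8312/28999; 8312/28999 47540/28999]

step 0: x̄ = F·x = [-9, 9]
step 0: P̄ = F·P·Fᵀ + Q = [55 -48; -48 46]
step 0: y = z − H·x̄ = [15]
step 0: S = H·P̄·Hᵀ + R = [200]
step 0: K = P̄·Hᵀ·S⁻¹ = [103/200; -47/100]
step 0: x' = x̄ + K·y = [-51/40, 39/20]
step 0: P' = (I − K·H)·P̄ = [391/200 41/100; 41/100 91/50]
step 1: x̄ = F·x = [-81/40, 33/10]
step 1: P̄ = F·P·Fᵀ + Q = [8471/200 -1713/50; -1713/50 778/25]
step 1: y = z − H·x̄ = [293/40]
step 1: S = H·P̄·Hᵀ + R = [28999/200]
step 1: K = P̄·Hᵀ·S⁻¹ = [15323/28999; -13076/28999]
step 1: x' = x̄ + K·y = [53518/28999, -85/28999]
step 1: P' = (I − K·H)·P̄ = [54281/28999 8312/28999; 8312/28999 47540/28999]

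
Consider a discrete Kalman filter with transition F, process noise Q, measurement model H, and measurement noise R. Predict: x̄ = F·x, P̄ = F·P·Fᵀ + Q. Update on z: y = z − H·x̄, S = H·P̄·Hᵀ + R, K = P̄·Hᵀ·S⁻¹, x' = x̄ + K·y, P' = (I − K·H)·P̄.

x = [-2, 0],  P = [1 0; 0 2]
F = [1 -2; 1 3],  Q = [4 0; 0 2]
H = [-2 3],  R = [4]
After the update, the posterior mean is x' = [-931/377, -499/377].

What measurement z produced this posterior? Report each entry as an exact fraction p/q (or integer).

z = [1]

x̄ = F·x = [-2, -2]
P̄ = F·P·Fᵀ + Q = [13 -11; -11 21]
S = H·P̄·Hᵀ + R = [377]
K = P̄·Hᵀ·S⁻¹ = [-59/377; 85/377]
x' − x̄ = [-177/377, 255/377] = K·y
y = (KᵀK)⁻¹·Kᵀ·(x' − x̄) = [3]
z = y + H·x̄ = [3] + [-2] = [1]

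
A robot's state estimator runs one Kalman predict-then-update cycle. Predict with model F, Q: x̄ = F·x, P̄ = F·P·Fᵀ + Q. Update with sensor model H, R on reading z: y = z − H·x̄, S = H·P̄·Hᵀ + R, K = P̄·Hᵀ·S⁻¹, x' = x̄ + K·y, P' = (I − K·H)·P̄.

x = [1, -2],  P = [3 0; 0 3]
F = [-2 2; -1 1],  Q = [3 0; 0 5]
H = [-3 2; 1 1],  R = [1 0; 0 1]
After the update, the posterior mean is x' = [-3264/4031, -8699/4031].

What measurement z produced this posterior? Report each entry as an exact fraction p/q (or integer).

z = [-2, -3]

x̄ = F·x = [-6, -3]
P̄ = F·P·Fᵀ + Q = [27 12; 12 11]
S = H·P̄·Hᵀ + R = [144 -71; -71 63]
K = P̄·Hᵀ·S⁻¹ = [-822/4031 1569/4031; 751/4031 2318/4031]
x' − x̄ = [20922/4031, 3394/4031] = K·y
y = (KᵀK)⁻¹·Kᵀ·(x' − x̄) = [-14, 6]
z = y + H·x̄ = [-14, 6] + [12, -9] = [-2, -3]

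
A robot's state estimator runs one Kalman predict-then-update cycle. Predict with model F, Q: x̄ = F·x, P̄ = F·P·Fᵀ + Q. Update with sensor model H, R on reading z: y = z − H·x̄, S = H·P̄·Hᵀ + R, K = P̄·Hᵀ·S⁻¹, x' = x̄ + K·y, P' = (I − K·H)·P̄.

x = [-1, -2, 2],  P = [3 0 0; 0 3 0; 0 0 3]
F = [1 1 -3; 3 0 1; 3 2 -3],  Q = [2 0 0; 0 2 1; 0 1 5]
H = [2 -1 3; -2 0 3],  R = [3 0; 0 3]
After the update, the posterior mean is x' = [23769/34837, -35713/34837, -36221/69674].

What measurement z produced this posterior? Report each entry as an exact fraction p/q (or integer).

x̄ = F·x = [-9, -1, -13]
P̄ = F·P·Fᵀ + Q = [35 0 42; 0 32 19; 42 19 71]
S = H·P̄·Hᵀ + R = [1204 442; 442 278]
K = P̄·Hᵀ·S⁻¹ = [7434/34837 -4802/34837; -4561/34837 28789/69674; 10133/69674 8110/34837]
x' − x̄ = [337302/34837, -876/34837, 869541/69674] = K·y
y = (KᵀK)⁻¹·Kᵀ·(x' − x̄) = [57, 18]
z = y + H·x̄ = [57, 18] + [-56, -21] = [1, -3]

z = [1, -3]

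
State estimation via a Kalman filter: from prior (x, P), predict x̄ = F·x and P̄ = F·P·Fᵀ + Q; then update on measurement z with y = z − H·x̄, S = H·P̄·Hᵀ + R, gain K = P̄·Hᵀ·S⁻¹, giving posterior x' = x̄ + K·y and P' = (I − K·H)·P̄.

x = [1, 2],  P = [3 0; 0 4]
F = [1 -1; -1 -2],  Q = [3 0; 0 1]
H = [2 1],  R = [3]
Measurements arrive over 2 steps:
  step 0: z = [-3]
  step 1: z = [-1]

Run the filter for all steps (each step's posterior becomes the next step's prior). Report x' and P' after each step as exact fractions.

step 0: x' = [17/83, -295/83], P' = [205/83 -335/83; -335/83 760/83]
step 1: x' = [-3144/2339, 31483/16373], P' = [2568/2339 -2814/2339; -2814/2339 55260/16373]

step 0: x̄ = F·x = [-1, -5]
step 0: P̄ = F·P·Fᵀ + Q = [10 5; 5 20]
step 0: y = z − H·x̄ = [4]
step 0: S = H·P̄·Hᵀ + R = [83]
step 0: K = P̄·Hᵀ·S⁻¹ = [25/83; 30/83]
step 0: x' = x̄ + K·y = [17/83, -295/83]
step 0: P' = (I − K·H)·P̄ = [205/83 -335/83; -335/83 760/83]
step 1: x̄ = F·x = [312/83, 573/83]
step 1: P̄ = F·P·Fᵀ + Q = [1884/83 1650/83; 1650/83 1988/83]
step 1: y = z − H·x̄ = [-1280/83]
step 1: S = H·P̄·Hᵀ + R = [16373/83]
step 1: K = P̄·Hᵀ·S⁻¹ = [774/2339; 5288/16373]
step 1: x' = x̄ + K·y = [-3144/2339, 31483/16373]
step 1: P' = (I − K·H)·P̄ = [2568/2339 -2814/2339; -2814/2339 55260/16373]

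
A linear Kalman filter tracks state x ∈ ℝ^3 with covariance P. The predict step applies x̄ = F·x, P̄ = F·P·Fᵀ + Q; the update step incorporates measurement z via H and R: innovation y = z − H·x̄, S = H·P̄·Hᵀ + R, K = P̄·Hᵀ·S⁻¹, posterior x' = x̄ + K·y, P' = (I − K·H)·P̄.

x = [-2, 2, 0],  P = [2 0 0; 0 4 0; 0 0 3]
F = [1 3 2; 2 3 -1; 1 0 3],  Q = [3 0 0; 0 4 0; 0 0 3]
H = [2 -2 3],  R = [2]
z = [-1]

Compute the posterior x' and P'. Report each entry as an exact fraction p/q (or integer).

x̄ = F·x = [4, 2, -2]
P̄ = F·P·Fᵀ + Q = [53 34 20; 34 51 -5; 20 -5 32]
y = z − H·x̄ = [1]
S = H·P̄·Hᵀ + R = [734]
K = P̄·Hᵀ·S⁻¹ = [49/367; -49/734; 73/367]
x' = x̄ + K·y = [1517/367, 1419/734, -661/367]
P' = (I − K·H)·P̄ = [14649/367 14879/367 186/367; 14879/367 35033/734 1742/367; 186/367 1742/367 1086/367]

x' = [1517/367, 1419/734, -661/367]
P' = [14649/367 14879/367 186/367; 14879/367 35033/734 1742/367; 186/367 1742/367 1086/367]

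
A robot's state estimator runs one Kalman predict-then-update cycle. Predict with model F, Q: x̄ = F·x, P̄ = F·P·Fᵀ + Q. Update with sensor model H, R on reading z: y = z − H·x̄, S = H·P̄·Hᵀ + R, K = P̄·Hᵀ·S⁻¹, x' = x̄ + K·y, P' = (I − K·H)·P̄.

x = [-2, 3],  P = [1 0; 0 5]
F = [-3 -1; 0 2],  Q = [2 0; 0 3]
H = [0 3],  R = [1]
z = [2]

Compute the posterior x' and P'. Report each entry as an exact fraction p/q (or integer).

x' = [69/13, 9/13]
P' = [607/52 -5/104; -5/104 23/208]

x̄ = F·x = [3, 6]
P̄ = F·P·Fᵀ + Q = [16 -10; -10 23]
y = z − H·x̄ = [-16]
S = H·P̄·Hᵀ + R = [208]
K = P̄·Hᵀ·S⁻¹ = [-15/104; 69/208]
x' = x̄ + K·y = [69/13, 9/13]
P' = (I − K·H)·P̄ = [607/52 -5/104; -5/104 23/208]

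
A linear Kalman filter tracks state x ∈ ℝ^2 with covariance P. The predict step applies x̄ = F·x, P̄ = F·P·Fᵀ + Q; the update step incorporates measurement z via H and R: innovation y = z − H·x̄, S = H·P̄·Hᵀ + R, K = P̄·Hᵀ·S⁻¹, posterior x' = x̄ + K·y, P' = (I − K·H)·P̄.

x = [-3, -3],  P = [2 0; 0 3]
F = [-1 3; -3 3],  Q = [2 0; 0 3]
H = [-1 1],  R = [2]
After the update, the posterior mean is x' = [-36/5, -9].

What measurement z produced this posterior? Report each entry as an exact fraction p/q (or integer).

x̄ = F·x = [-6, 0]
P̄ = F·P·Fᵀ + Q = [31 33; 33 48]
S = H·P̄·Hᵀ + R = [15]
K = P̄·Hᵀ·S⁻¹ = [2/15; 1]
x' − x̄ = [-6/5, -9] = K·y
y = (KᵀK)⁻¹·Kᵀ·(x' − x̄) = [-9]
z = y + H·x̄ = [-9] + [6] = [-3]

z = [-3]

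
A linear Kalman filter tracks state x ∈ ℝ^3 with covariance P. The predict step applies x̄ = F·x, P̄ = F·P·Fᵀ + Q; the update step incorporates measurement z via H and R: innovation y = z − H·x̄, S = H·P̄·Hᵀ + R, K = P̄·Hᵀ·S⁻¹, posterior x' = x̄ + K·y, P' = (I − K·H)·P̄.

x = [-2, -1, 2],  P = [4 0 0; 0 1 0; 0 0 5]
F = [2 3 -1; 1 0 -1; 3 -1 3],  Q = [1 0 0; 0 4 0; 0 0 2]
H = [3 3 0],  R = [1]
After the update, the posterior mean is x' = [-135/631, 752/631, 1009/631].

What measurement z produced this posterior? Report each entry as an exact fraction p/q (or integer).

z = [3]

x̄ = F·x = [-9, -4, 1]
P̄ = F·P·Fᵀ + Q = [31 13 6; 13 13 -3; 6 -3 84]
S = H·P̄·Hᵀ + R = [631]
K = P̄·Hᵀ·S⁻¹ = [132/631; 78/631; 9/631]
x' − x̄ = [5544/631, 3276/631, 378/631] = K·y
y = (KᵀK)⁻¹·Kᵀ·(x' − x̄) = [42]
z = y + H·x̄ = [42] + [-39] = [3]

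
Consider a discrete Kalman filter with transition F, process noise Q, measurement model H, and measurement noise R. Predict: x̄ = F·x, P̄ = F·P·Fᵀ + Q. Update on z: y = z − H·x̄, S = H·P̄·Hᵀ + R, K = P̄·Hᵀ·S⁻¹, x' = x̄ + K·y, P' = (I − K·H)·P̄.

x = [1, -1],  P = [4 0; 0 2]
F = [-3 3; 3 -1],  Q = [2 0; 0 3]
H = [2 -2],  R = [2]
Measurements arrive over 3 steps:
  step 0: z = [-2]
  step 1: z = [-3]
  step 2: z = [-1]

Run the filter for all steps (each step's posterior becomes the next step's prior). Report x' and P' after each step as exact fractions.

step 0: x̄ = F·x = [-6, 4]
step 0: P̄ = F·P·Fᵀ + Q = [56 -42; -42 41]
step 0: y = z − H·x̄ = [18]
step 0: S = H·P̄·Hᵀ + R = [726]
step 0: K = P̄·Hᵀ·S⁻¹ = [98/363; -83/363]
step 0: x' = x̄ + K·y = [-138/121, -14/121]
step 0: P' = (I − K·H)·P̄ = [1120/363 1022/363; 1022/363 1105/363]
step 1: x̄ = F·x = [372/121, -400/121]
step 1: P̄ = F·P·Fᵀ + Q = [785/121 -377/121; -377/121 6142/363]
step 1: y = z − H·x̄ = [-1907/121]
step 1: S = H·P̄·Hᵀ + R = [43762/363]
step 1: K = P̄·Hᵀ·S⁻¹ = [3486/21881; -7273/21881]
step 1: x' = x̄ + K·y = [12330/21881, 42291/21881]
step 1: P' = (I − K·H)·P̄ = [75001/21881 71515/21881; 71515/21881 78788/21881]
step 2: x̄ = F·x = [89883/21881, -5301/21881]
step 2: P̄ = F·P·Fᵀ + Q = [140593/21881 -53193/21881; -53193/21881 390350/21881]
step 2: y = z − H·x̄ = [-212249/21881]
step 2: S = H·P̄·Hᵀ + R = [2593078/21881]
step 2: K = P̄·Hᵀ·S⁻¹ = [193786/1296539; -443543/1296539]
step 2: x' = x̄ + K·y = [3446183/1296539, 3988328/1296539]
step 2: P' = (I − K·H)·P̄ = [4898235/1296539 4704449/1296539; 4704449/1296539 5147992/1296539]

step 0: x' = [-138/121, -14/121], P' = [1120/363 1022/363; 1022/363 1105/363]
step 1: x' = [12330/21881, 42291/21881], P' = [75001/21881 71515/21881; 71515/21881 78788/21881]
step 2: x' = [3446183/1296539, 3988328/1296539], P' = [4898235/1296539 4704449/1296539; 4704449/1296539 5147992/1296539]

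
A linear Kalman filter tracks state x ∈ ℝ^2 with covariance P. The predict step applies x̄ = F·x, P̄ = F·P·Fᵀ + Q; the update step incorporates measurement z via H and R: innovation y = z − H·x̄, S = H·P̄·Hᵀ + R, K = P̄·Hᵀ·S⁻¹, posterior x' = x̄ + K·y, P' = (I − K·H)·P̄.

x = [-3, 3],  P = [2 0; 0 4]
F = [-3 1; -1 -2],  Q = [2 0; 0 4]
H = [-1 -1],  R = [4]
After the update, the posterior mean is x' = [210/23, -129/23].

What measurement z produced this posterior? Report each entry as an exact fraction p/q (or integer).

x̄ = F·x = [12, -3]
P̄ = F·P·Fᵀ + Q = [24 -2; -2 22]
S = H·P̄·Hᵀ + R = [46]
K = P̄·Hᵀ·S⁻¹ = [-11/23; -10/23]
x' − x̄ = [-66/23, -60/23] = K·y
y = (KᵀK)⁻¹·Kᵀ·(x' − x̄) = [6]
z = y + H·x̄ = [6] + [-9] = [-3]

z = [-3]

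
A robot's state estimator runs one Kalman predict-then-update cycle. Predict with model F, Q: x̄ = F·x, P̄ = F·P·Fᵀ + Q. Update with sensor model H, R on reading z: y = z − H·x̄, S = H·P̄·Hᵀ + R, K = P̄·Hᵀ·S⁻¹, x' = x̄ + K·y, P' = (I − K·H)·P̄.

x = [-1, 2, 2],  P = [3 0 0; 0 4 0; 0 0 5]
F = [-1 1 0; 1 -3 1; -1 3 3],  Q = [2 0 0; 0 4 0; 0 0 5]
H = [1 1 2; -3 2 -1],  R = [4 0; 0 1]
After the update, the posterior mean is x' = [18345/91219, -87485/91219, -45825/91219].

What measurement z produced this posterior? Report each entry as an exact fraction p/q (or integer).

z = [-2, -2]

x̄ = F·x = [3, -5, 13]
P̄ = F·P·Fᵀ + Q = [9 -15 15; -15 48 -24; 15 -24 89]
S = H·P̄·Hᵀ + R = [351 -271; -271 729]
K = P̄·Hᵀ·S⁻¹ = [-1008/91219 -9384/91219; 16890/91219 26925/91219; 73879/182438 -18083/182438]
x' − x̄ = [-255312/91219, 368610/91219, -1231672/91219] = K·y
y = (KᵀK)⁻¹·Kᵀ·(x' − x̄) = [-26, 30]
z = y + H·x̄ = [-26, 30] + [24, -32] = [-2, -2]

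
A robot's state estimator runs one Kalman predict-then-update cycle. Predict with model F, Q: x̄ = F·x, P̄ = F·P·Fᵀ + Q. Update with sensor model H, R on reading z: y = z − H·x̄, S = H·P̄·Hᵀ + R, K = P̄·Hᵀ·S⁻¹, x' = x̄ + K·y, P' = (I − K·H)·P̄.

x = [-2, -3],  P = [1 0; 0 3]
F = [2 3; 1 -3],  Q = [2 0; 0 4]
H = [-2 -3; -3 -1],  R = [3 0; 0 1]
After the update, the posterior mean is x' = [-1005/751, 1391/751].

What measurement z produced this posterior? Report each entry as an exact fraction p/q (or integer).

x̄ = F·x = [-13, 7]
P̄ = F·P·Fᵀ + Q = [33 -25; -25 32]
S = H·P̄·Hᵀ + R = [123 19; 19 180]
K = P̄·Hᵀ·S⁻¹ = [3026/21779 -9273/21779; -9097/21779 6163/21779]
x' − x̄ = [8758/751, -3866/751] = K·y
y = (KᵀK)⁻¹·Kᵀ·(x' − x̄) = [-8, -30]
z = y + H·x̄ = [-8, -30] + [5, 32] = [-3, 2]

z = [-3, 2]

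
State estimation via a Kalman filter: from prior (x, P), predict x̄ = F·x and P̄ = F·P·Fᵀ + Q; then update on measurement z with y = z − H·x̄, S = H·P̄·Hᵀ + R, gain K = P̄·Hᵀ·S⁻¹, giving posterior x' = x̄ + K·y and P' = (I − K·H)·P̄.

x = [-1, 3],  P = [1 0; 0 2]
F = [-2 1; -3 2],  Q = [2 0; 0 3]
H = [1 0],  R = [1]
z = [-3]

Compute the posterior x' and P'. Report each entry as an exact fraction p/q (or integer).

x̄ = F·x = [5, 9]
P̄ = F·P·Fᵀ + Q = [8 10; 10 20]
y = z − H·x̄ = [-8]
S = H·P̄·Hᵀ + R = [9]
K = P̄·Hᵀ·S⁻¹ = [8/9; 10/9]
x' = x̄ + K·y = [-19/9, 1/9]
P' = (I − K·H)·P̄ = [8/9 10/9; 10/9 80/9]

x' = [-19/9, 1/9]
P' = [8/9 10/9; 10/9 80/9]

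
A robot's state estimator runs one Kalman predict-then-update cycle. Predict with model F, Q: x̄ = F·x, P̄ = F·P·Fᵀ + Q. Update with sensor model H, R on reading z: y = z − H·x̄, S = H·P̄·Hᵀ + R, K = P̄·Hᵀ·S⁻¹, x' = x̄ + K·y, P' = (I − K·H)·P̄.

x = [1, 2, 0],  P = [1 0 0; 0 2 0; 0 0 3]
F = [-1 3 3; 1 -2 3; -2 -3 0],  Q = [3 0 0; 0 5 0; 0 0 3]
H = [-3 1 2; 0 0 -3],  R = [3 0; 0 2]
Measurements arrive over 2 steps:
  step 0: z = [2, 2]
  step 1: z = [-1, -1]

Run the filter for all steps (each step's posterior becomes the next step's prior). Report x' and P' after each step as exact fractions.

step 0: x̄ = F·x = [5, -3, -8]
step 0: P̄ = F·P·Fᵀ + Q = [49 14 -16; 14 41 10; -16 10 25]
step 0: y = z − H·x̄ = [36, -22]
step 0: S = H·P̄·Hᵀ + R = [733 -324; -324 227]
step 0: K = P̄·Hᵀ·S⁻¹ = [-21903/61415 -18276/61415; -5407/61415 -15834/61415; 216/61415 -19983/61415]
step 0: x' = x̄ + K·y = [-79361/61415, -30549/61415, -43918/61415]
step 0: P' = (I − K·H)·P̄ = [272588/61415 727687/61415 12184/61415; 727687/61415 2145728/61415 10556/61415; 12184/61415 10556/61415 13322/61415]
step 1: x̄ = F·x = [-28808/12283, -150017/61415, 250369/61415]
step 1: P̄ = F·P·Fᵀ + Q = [3127813/12283 -1871391/12283 -4223509/12283; -1871391/12283 6318157/61415 12888771/61415; -4223509/12283 12888771/61415 29318393/61415]
step 1: y = z − H·x̄ = [-844256/61415, 689692/61415]
step 1: S = H·P̄·Hᵀ + R = [625634913/61415 -404634576/61415; -404634576/61415 263988367/61415]
step 1: K = P̄·Hᵀ·S⁻¹ = [-6034792808/23303735673 -1219160753/7767911891; 3867879380/23303735673 838431131/7767911891; 269756384/23303735673 -2450273983/7767911891]
step 1: x' = x̄ + K·y = [-12770435620/23303735673, -81847417691/23303735673, 8743571755/23303735673]
step 1: P' = (I − K·H)·P̄ = [27304769726/23303735673 58933287742/23303735673 2438321506/23303735673; 58933287742/23303735673 191757225890/23303735673 -1676862262/23303735673; 2438321506/23303735673 -1676862262/23303735673 4900547966/23303735673]

step 0: x' = [-79361/61415, -30549/61415, -43918/61415], P' = [272588/61415 727687/61415 12184/61415; 727687/61415 2145728/61415 10556/61415; 12184/61415 10556/61415 13322/61415]
step 1: x' = [-12770435620/23303735673, -81847417691/23303735673, 8743571755/23303735673], P' = [27304769726/23303735673 58933287742/23303735673 2438321506/23303735673; 58933287742/23303735673 191757225890/23303735673 -1676862262/23303735673; 2438321506/23303735673 -1676862262/23303735673 4900547966/23303735673]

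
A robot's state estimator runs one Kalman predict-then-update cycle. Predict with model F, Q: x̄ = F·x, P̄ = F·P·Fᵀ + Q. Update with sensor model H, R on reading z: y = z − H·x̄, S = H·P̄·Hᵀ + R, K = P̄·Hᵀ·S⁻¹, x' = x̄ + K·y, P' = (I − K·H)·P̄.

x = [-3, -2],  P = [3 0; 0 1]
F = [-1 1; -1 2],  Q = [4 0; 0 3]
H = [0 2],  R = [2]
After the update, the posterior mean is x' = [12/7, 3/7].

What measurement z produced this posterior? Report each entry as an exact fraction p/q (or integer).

x̄ = F·x = [1, -1]
P̄ = F·P·Fᵀ + Q = [8 5; 5 10]
S = H·P̄·Hᵀ + R = [42]
K = P̄·Hᵀ·S⁻¹ = [5/21; 10/21]
x' − x̄ = [5/7, 10/7] = K·y
y = (KᵀK)⁻¹·Kᵀ·(x' − x̄) = [3]
z = y + H·x̄ = [3] + [-2] = [1]

z = [1]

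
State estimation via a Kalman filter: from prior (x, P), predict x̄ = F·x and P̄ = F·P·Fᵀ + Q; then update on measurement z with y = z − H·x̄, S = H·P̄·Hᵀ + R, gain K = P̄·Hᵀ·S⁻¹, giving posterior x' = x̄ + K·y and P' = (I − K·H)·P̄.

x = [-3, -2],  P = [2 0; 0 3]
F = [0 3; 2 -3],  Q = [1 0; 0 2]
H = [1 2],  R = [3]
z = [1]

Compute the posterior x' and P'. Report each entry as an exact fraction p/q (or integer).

x̄ = F·x = [-6, 0]
P̄ = F·P·Fᵀ + Q = [28 -27; -27 37]
y = z − H·x̄ = [7]
S = H·P̄·Hᵀ + R = [71]
K = P̄·Hᵀ·S⁻¹ = [-26/71; 47/71]
x' = x̄ + K·y = [-608/71, 329/71]
P' = (I − K·H)·P̄ = [1312/71 -695/71; -695/71 418/71]

x' = [-608/71, 329/71]
P' = [1312/71 -695/71; -695/71 418/71]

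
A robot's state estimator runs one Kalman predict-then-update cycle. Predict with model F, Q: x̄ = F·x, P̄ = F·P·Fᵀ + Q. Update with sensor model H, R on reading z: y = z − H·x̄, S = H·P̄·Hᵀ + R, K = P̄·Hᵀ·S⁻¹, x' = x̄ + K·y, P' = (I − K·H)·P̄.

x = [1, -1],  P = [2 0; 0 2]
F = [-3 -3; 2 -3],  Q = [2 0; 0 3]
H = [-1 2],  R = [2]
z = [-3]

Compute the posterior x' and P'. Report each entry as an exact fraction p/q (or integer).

x' = [169/66, -4/33]
P' = [1085/33 536/33; 536/33 281/33]

x̄ = F·x = [0, 5]
P̄ = F·P·Fᵀ + Q = [38 6; 6 29]
y = z − H·x̄ = [-13]
S = H·P̄·Hᵀ + R = [132]
K = P̄·Hᵀ·S⁻¹ = [-13/66; 13/33]
x' = x̄ + K·y = [169/66, -4/33]
P' = (I − K·H)·P̄ = [1085/33 536/33; 536/33 281/33]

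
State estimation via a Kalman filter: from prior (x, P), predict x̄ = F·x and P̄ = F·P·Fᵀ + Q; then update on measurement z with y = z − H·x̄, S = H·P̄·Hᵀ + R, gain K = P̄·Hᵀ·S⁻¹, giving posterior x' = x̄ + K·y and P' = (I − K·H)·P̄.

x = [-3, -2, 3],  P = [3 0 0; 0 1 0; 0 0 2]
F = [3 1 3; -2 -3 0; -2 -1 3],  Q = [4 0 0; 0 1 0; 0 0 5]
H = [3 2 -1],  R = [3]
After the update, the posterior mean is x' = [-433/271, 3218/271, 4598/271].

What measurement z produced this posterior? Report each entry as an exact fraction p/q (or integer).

x̄ = F·x = [-2, 12, 17]
P̄ = F·P·Fᵀ + Q = [50 -21 -1; -21 22 15; -1 15 36]
S = H·P̄·Hᵀ + R = [271]
K = P̄·Hᵀ·S⁻¹ = [109/271; -34/271; -9/271]
x' − x̄ = [109/271, -34/271, -9/271] = K·y
y = (KᵀK)⁻¹·Kᵀ·(x' − x̄) = [1]
z = y + H·x̄ = [1] + [1] = [2]

z = [2]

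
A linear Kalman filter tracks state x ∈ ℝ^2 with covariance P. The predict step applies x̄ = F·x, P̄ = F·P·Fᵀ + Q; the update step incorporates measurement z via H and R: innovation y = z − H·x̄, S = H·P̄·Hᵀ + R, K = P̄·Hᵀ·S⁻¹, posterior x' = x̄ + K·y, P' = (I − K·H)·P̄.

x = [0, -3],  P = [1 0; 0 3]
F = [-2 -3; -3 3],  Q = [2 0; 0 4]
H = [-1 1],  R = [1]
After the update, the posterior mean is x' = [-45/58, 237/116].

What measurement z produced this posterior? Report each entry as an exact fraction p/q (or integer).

z = [3]

x̄ = F·x = [9, -9]
P̄ = F·P·Fᵀ + Q = [33 -21; -21 40]
S = H·P̄·Hᵀ + R = [116]
K = P̄·Hᵀ·S⁻¹ = [-27/58; 61/116]
x' − x̄ = [-567/58, 1281/116] = K·y
y = (KᵀK)⁻¹·Kᵀ·(x' − x̄) = [21]
z = y + H·x̄ = [21] + [-18] = [3]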